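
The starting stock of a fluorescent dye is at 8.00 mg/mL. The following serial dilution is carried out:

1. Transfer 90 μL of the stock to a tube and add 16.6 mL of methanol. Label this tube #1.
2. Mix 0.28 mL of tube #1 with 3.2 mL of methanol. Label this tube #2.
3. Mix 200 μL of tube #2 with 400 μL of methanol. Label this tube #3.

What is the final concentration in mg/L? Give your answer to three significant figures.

Step 1: 90 μL + 16.6 mL = 16690 μL total → factor 16690/90 = 185.44
Step 2: 0.28 mL + 3.2 mL = 3.48 mL total → factor 3.48/0.28 = 12.429
Step 3: 200 μL + 400 μL = 600 μL total → factor 600/200 = 3
Overall dilution factor = 185.44 × 12.429 × 3 = 6914.4
Final = 8.00 mg/mL / 6914.4 = 0.001157 mg/mL = 1.16 mg/L

1.16 mg/L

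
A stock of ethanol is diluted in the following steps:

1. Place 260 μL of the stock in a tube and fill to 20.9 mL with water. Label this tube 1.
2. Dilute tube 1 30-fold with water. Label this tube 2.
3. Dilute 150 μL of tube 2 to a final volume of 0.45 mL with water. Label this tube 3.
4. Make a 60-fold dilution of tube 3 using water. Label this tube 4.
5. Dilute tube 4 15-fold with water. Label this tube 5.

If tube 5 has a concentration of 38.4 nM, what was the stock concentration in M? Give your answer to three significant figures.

0.250 M

Step 1: 260 μL brought to 20.9 mL → factor 20900/260 = 80.385
Step 2: 30-fold → factor 30
Step 3: 150 μL brought to 0.45 mL → factor 450/150 = 3
Step 4: 60-fold → factor 60
Step 5: 15-fold → factor 15
Overall dilution factor = 80.385 × 30 × 3 × 60 × 15 = 6.5112 × 10^6
Stock = 38.4 nM × 6.5112 × 10^6 = 2.500 × 10^8 nM = 0.250 M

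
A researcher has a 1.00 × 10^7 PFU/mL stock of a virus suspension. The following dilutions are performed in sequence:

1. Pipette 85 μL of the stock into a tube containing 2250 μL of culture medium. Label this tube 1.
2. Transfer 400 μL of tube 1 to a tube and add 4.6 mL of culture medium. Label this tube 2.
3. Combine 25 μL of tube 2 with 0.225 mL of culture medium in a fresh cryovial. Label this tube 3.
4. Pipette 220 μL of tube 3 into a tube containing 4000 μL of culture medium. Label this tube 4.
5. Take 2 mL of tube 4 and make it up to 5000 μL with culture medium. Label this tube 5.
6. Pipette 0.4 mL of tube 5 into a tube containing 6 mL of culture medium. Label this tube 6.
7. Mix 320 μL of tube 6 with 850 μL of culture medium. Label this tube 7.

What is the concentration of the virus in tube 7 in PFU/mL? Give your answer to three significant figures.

1.04 PFU/mL

Step 1: 85 μL + 2250 μL = 2335 μL total → factor 2335/85 = 27.471
Step 2: 400 μL + 4.6 mL = 5000 μL total → factor 5000/400 = 12.5
Step 3: 25 μL + 0.225 mL = 250 μL total → factor 250/25 = 10
Step 4: 220 μL + 4000 μL = 4220 μL total → factor 4220/220 = 19.182
Step 5: 2 mL brought to 5000 μL → factor 5/2 = 2.5
Step 6: 0.4 mL + 6 mL = 6.4 mL total → factor 6.4/0.4 = 16
Step 7: 320 μL + 850 μL = 1170 μL total → factor 1170/320 = 3.6562
Overall dilution factor = 27.471 × 12.5 × 10 × 19.182 × 2.5 × 16 × 3.6562 = 9.633 × 10^6
Final = 1.00 × 10^7 PFU/mL / 9.633 × 10^6 = 1.04 PFU/mL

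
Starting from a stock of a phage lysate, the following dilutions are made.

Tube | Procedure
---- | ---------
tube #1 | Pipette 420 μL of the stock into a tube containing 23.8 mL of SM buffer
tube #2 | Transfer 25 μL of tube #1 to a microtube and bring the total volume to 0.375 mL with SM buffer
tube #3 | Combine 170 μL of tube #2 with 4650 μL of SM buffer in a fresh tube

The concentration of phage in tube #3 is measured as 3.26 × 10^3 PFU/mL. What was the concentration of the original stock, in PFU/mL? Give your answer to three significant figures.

8.00 × 10^7 PFU/mL

Step 1: 420 μL + 23.8 mL = 24220 μL total → factor 24220/420 = 57.667
Step 2: 25 μL brought to 0.375 mL → factor 375/25 = 15
Step 3: 170 μL + 4650 μL = 4820 μL total → factor 4820/170 = 28.353
Overall dilution factor = 57.667 × 15 × 28.353 = 24525
Stock = 3.26 × 10^3 PFU/mL × 24525 = 8.00 × 10^7 PFU/mL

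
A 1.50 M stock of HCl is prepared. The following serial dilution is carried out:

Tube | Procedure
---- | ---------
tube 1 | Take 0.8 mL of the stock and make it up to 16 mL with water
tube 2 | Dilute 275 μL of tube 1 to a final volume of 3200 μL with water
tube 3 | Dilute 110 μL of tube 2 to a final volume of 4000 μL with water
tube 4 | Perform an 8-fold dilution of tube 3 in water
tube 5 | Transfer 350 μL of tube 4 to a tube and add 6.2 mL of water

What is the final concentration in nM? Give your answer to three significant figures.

1.18 × 10^3 nM

Step 1: 0.8 mL brought to 16 mL → factor 16/0.8 = 20
Step 2: 275 μL brought to 3200 μL → factor 3200/275 = 11.636
Step 3: 110 μL brought to 4000 μL → factor 4000/110 = 36.364
Step 4: 8-fold → factor 8
Step 5: 350 μL + 6.2 mL = 6550 μL total → factor 6550/350 = 18.714
Overall dilution factor = 20 × 11.636 × 36.364 × 8 × 18.714 = 1.267 × 10^6
Final = 1.50 M / 1.267 × 10^6 = 1.184 × 10^-6 M = 1.18 × 10^3 nM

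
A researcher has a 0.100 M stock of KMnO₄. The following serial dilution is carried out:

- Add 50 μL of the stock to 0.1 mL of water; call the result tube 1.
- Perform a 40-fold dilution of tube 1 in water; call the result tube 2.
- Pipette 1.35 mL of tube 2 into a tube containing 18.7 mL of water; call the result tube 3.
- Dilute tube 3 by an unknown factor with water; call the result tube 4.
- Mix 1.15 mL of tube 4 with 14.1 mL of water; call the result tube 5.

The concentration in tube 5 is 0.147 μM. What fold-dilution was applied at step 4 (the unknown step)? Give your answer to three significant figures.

Step 1: 50 μL + 0.1 mL = 150 μL total → factor 150/50 = 3
Step 2: 40-fold → factor 40
Step 3: 1.35 mL + 18.7 mL = 20.05 mL total → factor 20.05/1.35 = 14.852
Step 4: unknown factor x
Step 5: 1.15 mL + 14.1 mL = 15.25 mL total → factor 15.25/1.15 = 13.261
Product of known-step factors = 23634
Overall factor = 0.100 M / (0.147 μM) = 6.8027 × 10^5
x = 6.8027 × 10^5 / 23634 = 28.8

28.8-fold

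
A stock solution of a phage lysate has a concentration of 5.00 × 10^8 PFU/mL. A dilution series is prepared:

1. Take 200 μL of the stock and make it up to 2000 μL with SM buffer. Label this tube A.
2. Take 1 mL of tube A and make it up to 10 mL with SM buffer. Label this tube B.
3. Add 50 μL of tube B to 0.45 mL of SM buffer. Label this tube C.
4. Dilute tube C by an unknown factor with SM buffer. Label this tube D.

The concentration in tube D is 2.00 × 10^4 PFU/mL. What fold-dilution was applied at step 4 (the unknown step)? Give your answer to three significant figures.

Step 1: 200 μL brought to 2000 μL → factor 2000/200 = 10
Step 2: 1 mL brought to 10 mL → factor 10/1 = 10
Step 3: 50 μL + 0.45 mL = 500 μL total → factor 500/50 = 10
Step 4: unknown factor x
Product of known-step factors = 1000
Overall factor = 5.00 × 10^8 PFU/mL / (2.00 × 10^4 PFU/mL) = 25000
x = 25000 / 1000 = 25.0

25.0-fold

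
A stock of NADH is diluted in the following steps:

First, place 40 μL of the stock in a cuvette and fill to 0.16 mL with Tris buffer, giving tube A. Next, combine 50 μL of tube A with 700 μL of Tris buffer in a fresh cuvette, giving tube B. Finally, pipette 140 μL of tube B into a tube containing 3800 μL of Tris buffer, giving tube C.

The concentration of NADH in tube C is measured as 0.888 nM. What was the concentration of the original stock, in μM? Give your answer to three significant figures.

1.50 μM

Step 1: 40 μL brought to 0.16 mL → factor 160/40 = 4
Step 2: 50 μL + 700 μL = 750 μL total → factor 750/50 = 15
Step 3: 140 μL + 3800 μL = 3940 μL total → factor 3940/140 = 28.143
Overall dilution factor = 4 × 15 × 28.143 = 1688.6
Stock = 0.888 nM × 1688.6 = 1499 nM = 1.50 μM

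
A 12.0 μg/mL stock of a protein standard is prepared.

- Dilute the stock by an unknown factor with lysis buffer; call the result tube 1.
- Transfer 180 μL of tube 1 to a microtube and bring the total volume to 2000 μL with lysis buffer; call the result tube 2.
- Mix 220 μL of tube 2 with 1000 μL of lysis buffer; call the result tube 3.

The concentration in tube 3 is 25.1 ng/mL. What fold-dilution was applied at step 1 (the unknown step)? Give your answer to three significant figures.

Step 1: unknown factor x
Step 2: 180 μL brought to 2000 μL → factor 2000/180 = 11.111
Step 3: 220 μL + 1000 μL = 1220 μL total → factor 1220/220 = 5.5455
Product of known-step factors = 61.616
Overall factor = 12.0 μg/mL / (25.1 ng/mL) = 478.09
x = 478.09 / 61.616 = 7.76

7.76-fold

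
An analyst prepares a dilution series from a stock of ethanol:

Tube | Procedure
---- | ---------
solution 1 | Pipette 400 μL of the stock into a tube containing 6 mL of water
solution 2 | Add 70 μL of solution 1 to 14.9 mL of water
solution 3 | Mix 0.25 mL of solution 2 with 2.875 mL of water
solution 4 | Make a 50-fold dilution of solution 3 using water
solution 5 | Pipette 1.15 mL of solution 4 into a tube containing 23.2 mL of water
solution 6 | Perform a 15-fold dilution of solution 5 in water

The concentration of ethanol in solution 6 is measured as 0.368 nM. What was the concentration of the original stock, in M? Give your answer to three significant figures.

0.250 M

Step 1: 400 μL + 6 mL = 6400 μL total → factor 6400/400 = 16
Step 2: 70 μL + 14.9 mL = 14970 μL total → factor 14970/70 = 213.86
Step 3: 0.25 mL + 2.875 mL = 3.125 mL total → factor 3.125/0.25 = 12.5
Step 4: 50-fold → factor 50
Step 5: 1.15 mL + 23.2 mL = 24.35 mL total → factor 24.35/1.15 = 21.174
Step 6: 15-fold → factor 15
Overall dilution factor = 16 × 213.86 × 12.5 × 50 × 21.174 × 15 = 6.7923 × 10^8
Stock = 0.368 nM × 6.7923 × 10^8 = 2.500 × 10^8 nM = 0.250 M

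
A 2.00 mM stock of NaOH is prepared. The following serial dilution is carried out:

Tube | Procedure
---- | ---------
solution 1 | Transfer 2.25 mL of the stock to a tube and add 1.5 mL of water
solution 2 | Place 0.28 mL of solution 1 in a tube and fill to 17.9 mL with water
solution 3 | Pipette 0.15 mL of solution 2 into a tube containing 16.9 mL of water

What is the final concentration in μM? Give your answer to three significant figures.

0.165 μM

Step 1: 2.25 mL + 1.5 mL = 3.75 mL total → factor 3.75/2.25 = 1.6667
Step 2: 0.28 mL brought to 17.9 mL → factor 17.9/0.28 = 63.929
Step 3: 0.15 mL + 16.9 mL = 17.05 mL total → factor 17.05/0.15 = 113.67
Overall dilution factor = 1.6667 × 63.929 × 113.67 = 12111
Final = 2.00 mM / 12111 = 0.0001651 mM = 0.165 μM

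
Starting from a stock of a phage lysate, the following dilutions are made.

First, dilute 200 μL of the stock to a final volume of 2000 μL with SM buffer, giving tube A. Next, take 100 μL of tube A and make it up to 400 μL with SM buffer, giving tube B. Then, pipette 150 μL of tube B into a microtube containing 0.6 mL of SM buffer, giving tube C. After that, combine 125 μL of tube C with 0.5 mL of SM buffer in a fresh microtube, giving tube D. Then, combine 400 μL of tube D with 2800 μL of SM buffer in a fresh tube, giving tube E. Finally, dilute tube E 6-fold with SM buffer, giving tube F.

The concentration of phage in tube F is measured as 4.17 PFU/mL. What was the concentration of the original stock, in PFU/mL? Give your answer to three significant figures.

Step 1: 200 μL brought to 2000 μL → factor 2000/200 = 10
Step 2: 100 μL brought to 400 μL → factor 400/100 = 4
Step 3: 150 μL + 0.6 mL = 750 μL total → factor 750/150 = 5
Step 4: 125 μL + 0.5 mL = 625 μL total → factor 625/125 = 5
Step 5: 400 μL + 2800 μL = 3200 μL total → factor 3200/400 = 8
Step 6: 6-fold → factor 6
Overall dilution factor = 10 × 4 × 5 × 5 × 8 × 6 = 48000
Stock = 4.17 PFU/mL × 48000 = 2.00 × 10^5 PFU/mL

2.00 × 10^5 PFU/mL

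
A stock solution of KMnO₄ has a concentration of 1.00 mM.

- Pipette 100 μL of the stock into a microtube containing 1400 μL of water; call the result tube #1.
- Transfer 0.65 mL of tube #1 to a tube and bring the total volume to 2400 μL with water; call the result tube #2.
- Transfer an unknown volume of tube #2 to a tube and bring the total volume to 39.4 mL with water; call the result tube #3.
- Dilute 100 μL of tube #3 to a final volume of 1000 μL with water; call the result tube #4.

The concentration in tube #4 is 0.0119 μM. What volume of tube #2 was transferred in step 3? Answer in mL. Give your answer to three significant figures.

Step 1: 100 μL + 1400 μL = 1500 μL total → factor 1500/100 = 15
Step 2: 0.65 mL brought to 2400 μL → factor 2.4/0.65 = 3.6923
Step 3: v brought to 39.4 mL → factor = 39.4 mL/v
Step 4: 100 μL brought to 1000 μL → factor 1000/100 = 10
Product of known-step factors = 553.85
Overall factor = 1.00 mM / (0.0119 μM) = 84034
Step-3 factor = 84034 / 553.85 = 151.73
v = 39.4 mL / 151.73 = 0.260 mL

0.260 mL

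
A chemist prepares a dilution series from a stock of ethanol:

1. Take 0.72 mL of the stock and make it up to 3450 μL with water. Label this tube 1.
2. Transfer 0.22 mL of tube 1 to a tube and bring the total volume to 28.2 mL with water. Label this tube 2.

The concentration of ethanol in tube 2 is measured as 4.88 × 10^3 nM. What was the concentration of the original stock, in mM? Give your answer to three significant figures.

3.00 mM

Step 1: 0.72 mL brought to 3450 μL → factor 3.45/0.72 = 4.7917
Step 2: 0.22 mL brought to 28.2 mL → factor 28.2/0.22 = 128.18
Overall dilution factor = 4.7917 × 128.18 = 614.2
Stock = 4.88 × 10^3 nM × 614.2 = 2.997 × 10^6 nM = 3.00 mM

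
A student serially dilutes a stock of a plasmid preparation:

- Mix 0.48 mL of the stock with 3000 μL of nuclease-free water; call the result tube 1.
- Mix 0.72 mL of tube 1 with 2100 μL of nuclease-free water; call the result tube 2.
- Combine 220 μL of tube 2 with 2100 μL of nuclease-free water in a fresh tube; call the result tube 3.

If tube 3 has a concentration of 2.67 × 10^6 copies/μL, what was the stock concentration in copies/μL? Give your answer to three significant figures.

Step 1: 0.48 mL + 3000 μL = 3.48 mL total → factor 3.48/0.48 = 7.25
Step 2: 0.72 mL + 2100 μL = 2.82 mL total → factor 2.82/0.72 = 3.9167
Step 3: 220 μL + 2100 μL = 2320 μL total → factor 2320/220 = 10.545
Overall dilution factor = 7.25 × 3.9167 × 10.545 = 299.45
Stock = 2.67 × 10^6 copies/μL × 299.45 = 8.00 × 10^8 copies/μL

8.00 × 10^8 copies/μL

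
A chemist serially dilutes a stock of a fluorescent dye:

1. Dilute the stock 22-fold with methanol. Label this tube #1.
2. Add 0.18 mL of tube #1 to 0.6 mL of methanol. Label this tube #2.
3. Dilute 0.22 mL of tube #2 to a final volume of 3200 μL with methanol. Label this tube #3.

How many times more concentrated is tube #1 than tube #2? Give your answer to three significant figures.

Step 1: 22-fold → factor 22
Step 2: 0.18 mL + 0.6 mL = 0.78 mL total → factor 0.78/0.18 = 4.3333
Dilution factor to tube #1 = 22; to tube #2 = 95.333
[tube #1]/[tube #2] = (factor to tube #2)/(factor to tube #1) = 95.333/22 = 4.33

4.33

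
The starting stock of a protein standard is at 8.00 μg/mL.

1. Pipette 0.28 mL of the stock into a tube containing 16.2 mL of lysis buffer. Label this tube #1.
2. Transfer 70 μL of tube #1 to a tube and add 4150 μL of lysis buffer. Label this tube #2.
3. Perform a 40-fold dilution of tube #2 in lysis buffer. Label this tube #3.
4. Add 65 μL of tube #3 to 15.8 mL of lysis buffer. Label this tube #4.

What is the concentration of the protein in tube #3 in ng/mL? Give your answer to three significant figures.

Step 1: 0.28 mL + 16.2 mL = 16.48 mL total → factor 16.48/0.28 = 58.857
Step 2: 70 μL + 4150 μL = 4220 μL total → factor 4220/70 = 60.286
Step 3: 40-fold → factor 40
Dilution factor through tube #3 = 58.857 × 60.286 × 40 = 1.4193 × 10^5
[tube #3] = 8.00 μg/mL / 1.4193 × 10^5 = 5.637 × 10^-5 μg/mL = 0.0564 ng/mL

0.0564 ng/mL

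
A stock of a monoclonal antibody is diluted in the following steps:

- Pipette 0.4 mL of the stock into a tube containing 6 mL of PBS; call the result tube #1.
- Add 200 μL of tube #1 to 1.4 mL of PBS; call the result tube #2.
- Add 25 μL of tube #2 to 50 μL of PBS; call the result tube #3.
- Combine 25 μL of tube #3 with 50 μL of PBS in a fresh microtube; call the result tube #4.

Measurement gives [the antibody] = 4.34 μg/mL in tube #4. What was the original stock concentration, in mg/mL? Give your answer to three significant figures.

Step 1: 0.4 mL + 6 mL = 6.4 mL total → factor 6.4/0.4 = 16
Step 2: 200 μL + 1.4 mL = 1600 μL total → factor 1600/200 = 8
Step 3: 25 μL + 50 μL = 75 μL total → factor 75/25 = 3
Step 4: 25 μL + 50 μL = 75 μL total → factor 75/25 = 3
Overall dilution factor = 16 × 8 × 3 × 3 = 1152
Stock = 4.34 μg/mL × 1152 = 5000 μg/mL = 5.00 mg/mL

5.00 mg/mL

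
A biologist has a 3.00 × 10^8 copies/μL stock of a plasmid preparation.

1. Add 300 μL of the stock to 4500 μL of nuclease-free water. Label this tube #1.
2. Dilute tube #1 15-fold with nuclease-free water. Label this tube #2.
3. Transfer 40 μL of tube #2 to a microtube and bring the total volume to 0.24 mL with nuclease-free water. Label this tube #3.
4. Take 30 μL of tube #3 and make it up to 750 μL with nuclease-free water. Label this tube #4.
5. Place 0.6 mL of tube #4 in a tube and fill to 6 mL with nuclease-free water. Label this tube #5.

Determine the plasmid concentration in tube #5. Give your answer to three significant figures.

833 copies/μL

Step 1: 300 μL + 4500 μL = 4800 μL total → factor 4800/300 = 16
Step 2: 15-fold → factor 15
Step 3: 40 μL brought to 0.24 mL → factor 240/40 = 6
Step 4: 30 μL brought to 750 μL → factor 750/30 = 25
Step 5: 0.6 mL brought to 6 mL → factor 6/0.6 = 10
Overall dilution factor = 16 × 15 × 6 × 25 × 10 = 3.6 × 10^5
Final = 3.00 × 10^8 copies/μL / 3.6 × 10^5 = 833 copies/μL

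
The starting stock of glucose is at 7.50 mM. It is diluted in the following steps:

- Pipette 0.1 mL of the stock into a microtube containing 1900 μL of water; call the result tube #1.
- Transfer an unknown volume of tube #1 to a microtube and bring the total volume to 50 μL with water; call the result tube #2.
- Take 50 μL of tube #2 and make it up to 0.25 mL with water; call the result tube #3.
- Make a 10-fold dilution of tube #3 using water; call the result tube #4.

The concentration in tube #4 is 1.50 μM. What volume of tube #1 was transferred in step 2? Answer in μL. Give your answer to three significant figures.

Step 1: 0.1 mL + 1900 μL = 2 mL total → factor 2/0.1 = 20
Step 2: v brought to 50 μL → factor = 50 μL/v
Step 3: 50 μL brought to 0.25 mL → factor 250/50 = 5
Step 4: 10-fold → factor 10
Product of known-step factors = 1000
Overall factor = 7.50 mM / (1.50 μM) = 5000
Step-2 factor = 5000 / 1000 = 5
v = 50 μL / 5 = 10.0 μL

10.0 μL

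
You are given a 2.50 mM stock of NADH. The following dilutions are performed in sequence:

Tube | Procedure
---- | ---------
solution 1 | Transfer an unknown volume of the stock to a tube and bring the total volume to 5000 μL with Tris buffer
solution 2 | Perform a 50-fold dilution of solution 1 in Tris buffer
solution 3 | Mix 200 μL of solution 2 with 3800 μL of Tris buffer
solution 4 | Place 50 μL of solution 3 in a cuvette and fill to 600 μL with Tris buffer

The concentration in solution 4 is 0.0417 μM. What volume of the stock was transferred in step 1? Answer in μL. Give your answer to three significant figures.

1.00 × 10^3 μL

Step 1: v brought to 5000 μL → factor = 5000 μL/v
Step 2: 50-fold → factor 50
Step 3: 200 μL + 3800 μL = 4000 μL total → factor 4000/200 = 20
Step 4: 50 μL brought to 600 μL → factor 600/50 = 12
Product of known-step factors = 12000
Overall factor = 2.50 mM / (0.0417 μM) = 59952
Step-1 factor = 59952 / 12000 = 4.996
v = 5000 μL / 4.996 = 1.00 × 10^3 μL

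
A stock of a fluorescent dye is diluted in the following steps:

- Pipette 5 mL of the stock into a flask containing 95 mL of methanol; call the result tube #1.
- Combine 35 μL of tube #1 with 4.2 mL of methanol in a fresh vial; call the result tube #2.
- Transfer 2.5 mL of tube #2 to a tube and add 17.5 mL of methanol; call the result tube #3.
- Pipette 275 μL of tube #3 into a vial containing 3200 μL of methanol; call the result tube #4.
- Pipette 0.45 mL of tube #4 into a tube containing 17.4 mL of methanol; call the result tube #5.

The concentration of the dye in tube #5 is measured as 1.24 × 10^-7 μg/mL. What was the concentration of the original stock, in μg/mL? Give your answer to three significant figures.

Step 1: 5 mL + 95 mL = 100 mL total → factor 100/5 = 20
Step 2: 35 μL + 4.2 mL = 4235 μL total → factor 4235/35 = 121
Step 3: 2.5 mL + 17.5 mL = 20 mL total → factor 20/2.5 = 8
Step 4: 275 μL + 3200 μL = 3475 μL total → factor 3475/275 = 12.636
Step 5: 0.45 mL + 17.4 mL = 17.85 mL total → factor 17.85/0.45 = 39.667
Overall dilution factor = 20 × 121 × 8 × 12.636 × 39.667 = 9.7041 × 10^6
Stock = 1.24 × 10^-7 μg/mL × 9.7041 × 10^6 = 1.20 μg/mL

1.20 μg/mL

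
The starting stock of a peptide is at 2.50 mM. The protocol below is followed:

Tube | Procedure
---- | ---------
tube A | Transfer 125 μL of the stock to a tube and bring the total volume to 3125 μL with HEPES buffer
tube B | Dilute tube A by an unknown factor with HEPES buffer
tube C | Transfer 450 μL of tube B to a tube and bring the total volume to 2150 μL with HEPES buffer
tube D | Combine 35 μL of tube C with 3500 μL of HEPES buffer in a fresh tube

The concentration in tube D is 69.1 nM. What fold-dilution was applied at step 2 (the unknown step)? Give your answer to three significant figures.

3.00-fold

Step 1: 125 μL brought to 3125 μL → factor 3125/125 = 25
Step 2: unknown factor x
Step 3: 450 μL brought to 2150 μL → factor 2150/450 = 4.7778
Step 4: 35 μL + 3500 μL = 3535 μL total → factor 3535/35 = 101
Product of known-step factors = 12064
Overall factor = 2.50 mM / (69.1 nM) = 36179
x = 36179 / 12064 = 3.00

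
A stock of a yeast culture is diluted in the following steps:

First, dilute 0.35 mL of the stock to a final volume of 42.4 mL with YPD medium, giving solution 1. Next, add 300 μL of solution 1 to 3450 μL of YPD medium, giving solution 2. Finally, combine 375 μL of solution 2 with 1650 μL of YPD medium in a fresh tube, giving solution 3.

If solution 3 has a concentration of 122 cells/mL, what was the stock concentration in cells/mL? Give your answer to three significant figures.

Step 1: 0.35 mL brought to 42.4 mL → factor 42.4/0.35 = 121.14
Step 2: 300 μL + 3450 μL = 3750 μL total → factor 3750/300 = 12.5
Step 3: 375 μL + 1650 μL = 2025 μL total → factor 2025/375 = 5.4
Overall dilution factor = 121.14 × 12.5 × 5.4 = 8177.1
Stock = 122 cells/mL × 8177.1 = 9.98 × 10^5 cells/mL

9.98 × 10^5 cells/mL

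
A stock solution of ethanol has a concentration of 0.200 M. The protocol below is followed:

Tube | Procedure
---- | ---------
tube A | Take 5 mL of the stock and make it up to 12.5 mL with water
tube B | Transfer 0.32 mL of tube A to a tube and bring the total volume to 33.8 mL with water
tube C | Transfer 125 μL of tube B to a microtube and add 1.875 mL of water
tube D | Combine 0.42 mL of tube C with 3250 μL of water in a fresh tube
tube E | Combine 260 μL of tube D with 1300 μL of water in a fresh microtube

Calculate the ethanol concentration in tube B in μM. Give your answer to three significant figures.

Step 1: 5 mL brought to 12.5 mL → factor 12.5/5 = 2.5
Step 2: 0.32 mL brought to 33.8 mL → factor 33.8/0.32 = 105.62
Dilution factor through tube B = 2.5 × 105.62 = 264.06
[tube B] = 0.200 M / 264.06 = 0.0007574 M = 757 μM

757 μM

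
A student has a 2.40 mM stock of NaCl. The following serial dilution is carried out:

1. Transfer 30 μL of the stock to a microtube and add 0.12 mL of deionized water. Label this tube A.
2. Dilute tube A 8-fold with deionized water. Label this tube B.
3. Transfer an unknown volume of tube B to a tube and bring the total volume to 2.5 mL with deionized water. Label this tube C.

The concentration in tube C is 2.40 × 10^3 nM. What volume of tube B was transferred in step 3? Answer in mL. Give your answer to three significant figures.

0.100 mL

Step 1: 30 μL + 0.12 mL = 150 μL total → factor 150/30 = 5
Step 2: 8-fold → factor 8
Step 3: v brought to 2.5 mL → factor = 2.5 mL/v
Product of known-step factors = 40
Overall factor = 2.40 mM / (2.40 × 10^3 nM) = 1000
Step-3 factor = 1000 / 40 = 25
v = 2.5 mL / 25 = 0.100 mL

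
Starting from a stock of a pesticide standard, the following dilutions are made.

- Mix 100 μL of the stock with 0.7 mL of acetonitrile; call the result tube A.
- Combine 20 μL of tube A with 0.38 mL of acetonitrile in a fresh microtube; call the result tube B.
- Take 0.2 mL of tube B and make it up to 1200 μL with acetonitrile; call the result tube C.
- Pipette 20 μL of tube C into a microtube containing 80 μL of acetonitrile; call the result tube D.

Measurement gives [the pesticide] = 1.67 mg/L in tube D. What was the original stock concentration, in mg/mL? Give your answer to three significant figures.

8.02 mg/mL

Step 1: 100 μL + 0.7 mL = 800 μL total → factor 800/100 = 8
Step 2: 20 μL + 0.38 mL = 400 μL total → factor 400/20 = 20
Step 3: 0.2 mL brought to 1200 μL → factor 1.2/0.2 = 6
Step 4: 20 μL + 80 μL = 100 μL total → factor 100/20 = 5
Overall dilution factor = 8 × 20 × 6 × 5 = 4800
Stock = 1.67 mg/L × 4800 = 8016 mg/L = 8.02 mg/mL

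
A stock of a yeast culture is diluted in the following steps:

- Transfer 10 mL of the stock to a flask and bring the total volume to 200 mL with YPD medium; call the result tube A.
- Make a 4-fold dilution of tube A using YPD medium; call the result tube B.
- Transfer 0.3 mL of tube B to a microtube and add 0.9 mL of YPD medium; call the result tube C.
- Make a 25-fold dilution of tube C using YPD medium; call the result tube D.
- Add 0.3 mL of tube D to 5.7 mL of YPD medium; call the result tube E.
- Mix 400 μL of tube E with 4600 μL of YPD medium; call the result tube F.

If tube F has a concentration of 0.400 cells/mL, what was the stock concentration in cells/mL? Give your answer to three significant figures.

8.00 × 10^5 cells/mL

Step 1: 10 mL brought to 200 mL → factor 200/10 = 20
Step 2: 4-fold → factor 4
Step 3: 0.3 mL + 0.9 mL = 1.2 mL total → factor 1.2/0.3 = 4
Step 4: 25-fold → factor 25
Step 5: 0.3 mL + 5.7 mL = 6 mL total → factor 6/0.3 = 20
Step 6: 400 μL + 4600 μL = 5000 μL total → factor 5000/400 = 12.5
Overall dilution factor = 20 × 4 × 4 × 25 × 20 × 12.5 = 2 × 10^6
Stock = 0.400 cells/mL × 2 × 10^6 = 8.00 × 10^5 cells/mL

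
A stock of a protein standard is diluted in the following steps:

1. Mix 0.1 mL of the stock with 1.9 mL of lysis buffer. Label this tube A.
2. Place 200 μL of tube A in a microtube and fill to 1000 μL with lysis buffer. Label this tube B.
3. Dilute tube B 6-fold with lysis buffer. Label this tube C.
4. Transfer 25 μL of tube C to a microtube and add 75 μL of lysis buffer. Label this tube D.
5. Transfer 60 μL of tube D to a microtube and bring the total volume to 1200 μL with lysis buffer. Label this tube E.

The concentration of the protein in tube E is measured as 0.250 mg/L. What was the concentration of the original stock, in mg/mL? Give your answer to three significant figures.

Step 1: 0.1 mL + 1.9 mL = 2 mL total → factor 2/0.1 = 20
Step 2: 200 μL brought to 1000 μL → factor 1000/200 = 5
Step 3: 6-fold → factor 6
Step 4: 25 μL + 75 μL = 100 μL total → factor 100/25 = 4
Step 5: 60 μL brought to 1200 μL → factor 1200/60 = 20
Overall dilution factor = 20 × 5 × 6 × 4 × 20 = 48000
Stock = 0.250 mg/L × 48000 = 1.200 × 10^4 mg/L = 12.0 mg/mL

12.0 mg/mL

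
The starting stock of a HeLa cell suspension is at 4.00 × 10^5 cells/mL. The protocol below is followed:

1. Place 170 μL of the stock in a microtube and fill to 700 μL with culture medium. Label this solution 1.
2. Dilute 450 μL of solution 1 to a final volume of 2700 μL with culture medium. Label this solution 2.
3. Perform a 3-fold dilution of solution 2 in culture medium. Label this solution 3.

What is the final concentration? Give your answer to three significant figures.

5.40 × 10^3 cells/mL

Step 1: 170 μL brought to 700 μL → factor 700/170 = 4.1176
Step 2: 450 μL brought to 2700 μL → factor 2700/450 = 6
Step 3: 3-fold → factor 3
Overall dilution factor = 4.1176 × 6 × 3 = 74.118
Final = 4.00 × 10^5 cells/mL / 74.118 = 5.40 × 10^3 cells/mL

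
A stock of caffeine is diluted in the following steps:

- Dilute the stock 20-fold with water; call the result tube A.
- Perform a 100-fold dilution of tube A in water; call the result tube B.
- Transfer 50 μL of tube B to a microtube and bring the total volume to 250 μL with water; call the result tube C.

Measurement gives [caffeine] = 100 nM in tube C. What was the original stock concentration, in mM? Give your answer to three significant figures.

1.00 mM

Step 1: 20-fold → factor 20
Step 2: 100-fold → factor 100
Step 3: 50 μL brought to 250 μL → factor 250/50 = 5
Overall dilution factor = 20 × 100 × 5 = 10000
Stock = 100 nM × 10000 = 1.000 × 10^6 nM = 1.00 mM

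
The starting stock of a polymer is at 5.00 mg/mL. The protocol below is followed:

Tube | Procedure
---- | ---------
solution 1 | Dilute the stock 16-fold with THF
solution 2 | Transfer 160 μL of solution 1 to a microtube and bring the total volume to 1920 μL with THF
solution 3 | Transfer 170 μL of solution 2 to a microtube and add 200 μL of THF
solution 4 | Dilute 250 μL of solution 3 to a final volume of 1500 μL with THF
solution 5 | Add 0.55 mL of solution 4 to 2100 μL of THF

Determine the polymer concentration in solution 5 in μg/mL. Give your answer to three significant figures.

Step 1: 16-fold → factor 16
Step 2: 160 μL brought to 1920 μL → factor 1920/160 = 12
Step 3: 170 μL + 200 μL = 370 μL total → factor 370/170 = 2.1765
Step 4: 250 μL brought to 1500 μL → factor 1500/250 = 6
Step 5: 0.55 mL + 2100 μL = 2.65 mL total → factor 2.65/0.55 = 4.8182
Overall dilution factor = 16 × 12 × 2.1765 × 6 × 4.8182 = 12081
Final = 5.00 mg/mL / 12081 = 0.0004139 mg/mL = 0.414 μg/mL

0.414 μg/mL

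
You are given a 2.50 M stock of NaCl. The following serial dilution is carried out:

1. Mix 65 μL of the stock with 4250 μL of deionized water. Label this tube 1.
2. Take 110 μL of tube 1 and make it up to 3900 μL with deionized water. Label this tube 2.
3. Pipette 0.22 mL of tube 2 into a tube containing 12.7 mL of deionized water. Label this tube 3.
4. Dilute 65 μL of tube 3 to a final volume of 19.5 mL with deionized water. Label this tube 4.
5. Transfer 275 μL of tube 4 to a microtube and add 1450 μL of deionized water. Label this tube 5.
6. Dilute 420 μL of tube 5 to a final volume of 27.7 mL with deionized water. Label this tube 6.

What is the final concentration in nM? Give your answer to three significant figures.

Step 1: 65 μL + 4250 μL = 4315 μL total → factor 4315/65 = 66.385
Step 2: 110 μL brought to 3900 μL → factor 3900/110 = 35.455
Step 3: 0.22 mL + 12.7 mL = 12.92 mL total → factor 12.92/0.22 = 58.727
Step 4: 65 μL brought to 19.5 mL → factor 19500/65 = 300
Step 5: 275 μL + 1450 μL = 1725 μL total → factor 1725/275 = 6.2727
Step 6: 420 μL brought to 27.7 mL → factor 27700/420 = 65.952
Overall dilution factor = 66.385 × 35.455 × 58.727 × 300 × 6.2727 × 65.952 = 1.7155 × 10^10
Final = 2.50 M / 1.7155 × 10^10 = 1.457 × 10^-10 M = 0.146 nM

0.146 nM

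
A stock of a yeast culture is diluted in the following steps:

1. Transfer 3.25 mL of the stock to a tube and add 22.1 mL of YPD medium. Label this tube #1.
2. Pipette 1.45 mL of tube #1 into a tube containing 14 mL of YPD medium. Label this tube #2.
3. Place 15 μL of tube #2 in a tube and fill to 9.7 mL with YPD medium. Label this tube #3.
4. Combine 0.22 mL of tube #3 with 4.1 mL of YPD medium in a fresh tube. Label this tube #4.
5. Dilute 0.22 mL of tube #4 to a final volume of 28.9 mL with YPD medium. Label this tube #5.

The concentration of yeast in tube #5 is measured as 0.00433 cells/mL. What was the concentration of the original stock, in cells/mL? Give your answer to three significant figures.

Step 1: 3.25 mL + 22.1 mL = 25.35 mL total → factor 25.35/3.25 = 7.8
Step 2: 1.45 mL + 14 mL = 15.45 mL total → factor 15.45/1.45 = 10.655
Step 3: 15 μL brought to 9.7 mL → factor 9700/15 = 646.67
Step 4: 0.22 mL + 4.1 mL = 4.32 mL total → factor 4.32/0.22 = 19.636
Step 5: 0.22 mL brought to 28.9 mL → factor 28.9/0.22 = 131.36
Overall dilution factor = 7.8 × 10.655 × 646.67 × 19.636 × 131.36 = 1.3863 × 10^8
Stock = 0.00433 cells/mL × 1.3863 × 10^8 = 6.00 × 10^5 cells/mL

6.00 × 10^5 cells/mL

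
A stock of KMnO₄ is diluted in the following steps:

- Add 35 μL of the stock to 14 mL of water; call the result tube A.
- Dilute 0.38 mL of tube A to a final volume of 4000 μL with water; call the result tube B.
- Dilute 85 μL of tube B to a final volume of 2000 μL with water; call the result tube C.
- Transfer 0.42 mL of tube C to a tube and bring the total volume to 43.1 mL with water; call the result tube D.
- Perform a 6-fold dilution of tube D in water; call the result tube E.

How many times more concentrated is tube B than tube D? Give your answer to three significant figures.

2.41 × 10^3

Step 1: 35 μL + 14 mL = 14035 μL total → factor 14035/35 = 401
Step 2: 0.38 mL brought to 4000 μL → factor 4/0.38 = 10.526
Step 3: 85 μL brought to 2000 μL → factor 2000/85 = 23.529
Step 4: 0.42 mL brought to 43.1 mL → factor 43.1/0.42 = 102.62
Dilution factor to tube B = 4221.1; to tube D = 1.0192 × 10^7
[tube B]/[tube D] = (factor to tube D)/(factor to tube B) = 1.0192 × 10^7/4221.1 = 2.41 × 10^3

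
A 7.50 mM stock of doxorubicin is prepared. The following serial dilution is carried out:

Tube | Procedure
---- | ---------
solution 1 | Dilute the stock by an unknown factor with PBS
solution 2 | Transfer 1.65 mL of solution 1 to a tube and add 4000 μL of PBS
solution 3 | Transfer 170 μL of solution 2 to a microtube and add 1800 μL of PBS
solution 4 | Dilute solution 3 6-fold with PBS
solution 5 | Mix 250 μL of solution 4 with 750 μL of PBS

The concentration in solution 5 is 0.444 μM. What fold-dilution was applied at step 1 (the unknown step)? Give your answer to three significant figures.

17.7-fold

Step 1: unknown factor x
Step 2: 1.65 mL + 4000 μL = 5.65 mL total → factor 5.65/1.65 = 3.4242
Step 3: 170 μL + 1800 μL = 1970 μL total → factor 1970/170 = 11.588
Step 4: 6-fold → factor 6
Step 5: 250 μL + 750 μL = 1000 μL total → factor 1000/250 = 4
Product of known-step factors = 952.34
Overall factor = 7.50 mM / (0.444 μM) = 16892
x = 16892 / 952.34 = 17.7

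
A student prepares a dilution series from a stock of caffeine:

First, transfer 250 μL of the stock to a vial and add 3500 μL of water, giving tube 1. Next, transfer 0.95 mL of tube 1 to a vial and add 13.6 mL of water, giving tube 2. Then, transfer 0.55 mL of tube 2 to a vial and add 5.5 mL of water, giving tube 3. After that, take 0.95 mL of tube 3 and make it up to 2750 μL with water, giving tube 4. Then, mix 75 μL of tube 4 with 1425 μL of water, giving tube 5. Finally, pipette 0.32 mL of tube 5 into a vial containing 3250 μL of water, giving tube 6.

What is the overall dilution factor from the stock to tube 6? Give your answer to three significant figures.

Step 1: 250 μL + 3500 μL = 3750 μL total → factor 3750/250 = 15
Step 2: 0.95 mL + 13.6 mL = 14.55 mL total → factor 14.55/0.95 = 15.316
Step 3: 0.55 mL + 5.5 mL = 6.05 mL total → factor 6.05/0.55 = 11
Step 4: 0.95 mL brought to 2750 μL → factor 2.75/0.95 = 2.8947
Step 5: 75 μL + 1425 μL = 1500 μL total → factor 1500/75 = 20
Step 6: 0.32 mL + 3250 μL = 3.57 mL total → factor 3.57/0.32 = 11.156
Overall dilution factor = 15 × 15.316 × 11 × 2.8947 × 20 × 11.156 = 1.6322 × 10^6

1.63 × 10^6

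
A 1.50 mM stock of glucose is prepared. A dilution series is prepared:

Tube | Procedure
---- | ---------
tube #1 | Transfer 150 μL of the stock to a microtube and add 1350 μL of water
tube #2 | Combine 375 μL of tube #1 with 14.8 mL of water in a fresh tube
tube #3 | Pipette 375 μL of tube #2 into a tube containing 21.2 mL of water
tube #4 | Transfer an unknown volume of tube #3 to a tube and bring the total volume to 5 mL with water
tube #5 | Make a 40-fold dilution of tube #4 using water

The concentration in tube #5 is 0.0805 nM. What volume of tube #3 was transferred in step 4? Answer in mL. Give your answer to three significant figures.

Step 1: 150 μL + 1350 μL = 1500 μL total → factor 1500/150 = 10
Step 2: 375 μL + 14.8 mL = 15175 μL total → factor 15175/375 = 40.467
Step 3: 375 μL + 21.2 mL = 21575 μL total → factor 21575/375 = 57.533
Step 4: v brought to 5 mL → factor = 5 mL/v
Step 5: 40-fold → factor 40
Product of known-step factors = 9.3127 × 10^5
Overall factor = 1.50 mM / (0.0805 nM) = 1.8634 × 10^7
Step-4 factor = 1.8634 × 10^7 / 9.3127 × 10^5 = 20.009
v = 5 mL / 20.009 = 0.250 mL

0.250 mL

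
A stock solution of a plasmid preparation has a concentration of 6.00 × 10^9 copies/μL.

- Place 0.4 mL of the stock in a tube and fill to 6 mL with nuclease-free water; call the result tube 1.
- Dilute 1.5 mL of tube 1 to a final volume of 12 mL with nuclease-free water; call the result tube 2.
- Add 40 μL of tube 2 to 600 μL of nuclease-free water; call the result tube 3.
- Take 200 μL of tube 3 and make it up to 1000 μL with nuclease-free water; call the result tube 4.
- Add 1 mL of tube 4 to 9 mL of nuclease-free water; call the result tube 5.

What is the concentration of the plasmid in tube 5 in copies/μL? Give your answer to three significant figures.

6.25 × 10^4 copies/μL

Step 1: 0.4 mL brought to 6 mL → factor 6/0.4 = 15
Step 2: 1.5 mL brought to 12 mL → factor 12/1.5 = 8
Step 3: 40 μL + 600 μL = 640 μL total → factor 640/40 = 16
Step 4: 200 μL brought to 1000 μL → factor 1000/200 = 5
Step 5: 1 mL + 9 mL = 10 mL total → factor 10/1 = 10
Overall dilution factor = 15 × 8 × 16 × 5 × 10 = 96000
Final = 6.00 × 10^9 copies/μL / 96000 = 6.25 × 10^4 copies/μL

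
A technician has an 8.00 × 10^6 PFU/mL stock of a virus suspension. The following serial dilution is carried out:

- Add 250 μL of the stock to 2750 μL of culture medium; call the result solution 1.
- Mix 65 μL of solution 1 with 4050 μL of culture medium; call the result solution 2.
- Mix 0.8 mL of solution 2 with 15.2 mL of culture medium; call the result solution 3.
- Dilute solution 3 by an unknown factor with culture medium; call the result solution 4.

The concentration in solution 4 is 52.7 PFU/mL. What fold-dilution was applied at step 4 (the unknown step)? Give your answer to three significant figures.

Step 1: 250 μL + 2750 μL = 3000 μL total → factor 3000/250 = 12
Step 2: 65 μL + 4050 μL = 4115 μL total → factor 4115/65 = 63.308
Step 3: 0.8 mL + 15.2 mL = 16 mL total → factor 16/0.8 = 20
Step 4: unknown factor x
Product of known-step factors = 15194
Overall factor = 8.00 × 10^6 PFU/mL / (52.7 PFU/mL) = 1.518 × 10^5
x = 1.518 × 10^5 / 15194 = 9.99

9.99-fold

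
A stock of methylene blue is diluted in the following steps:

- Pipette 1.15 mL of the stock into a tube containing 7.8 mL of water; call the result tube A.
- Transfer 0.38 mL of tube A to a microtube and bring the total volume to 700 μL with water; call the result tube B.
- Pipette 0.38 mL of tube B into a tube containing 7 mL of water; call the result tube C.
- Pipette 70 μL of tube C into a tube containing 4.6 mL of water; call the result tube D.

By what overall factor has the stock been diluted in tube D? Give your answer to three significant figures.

1.86 × 10^4

Step 1: 1.15 mL + 7.8 mL = 8.95 mL total → factor 8.95/1.15 = 7.7826
Step 2: 0.38 mL brought to 700 μL → factor 0.7/0.38 = 1.8421
Step 3: 0.38 mL + 7 mL = 7.38 mL total → factor 7.38/0.38 = 19.421
Step 4: 70 μL + 4.6 mL = 4670 μL total → factor 4670/70 = 66.714
Overall dilution factor = 7.7826 × 1.8421 × 19.421 × 66.714 = 18575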